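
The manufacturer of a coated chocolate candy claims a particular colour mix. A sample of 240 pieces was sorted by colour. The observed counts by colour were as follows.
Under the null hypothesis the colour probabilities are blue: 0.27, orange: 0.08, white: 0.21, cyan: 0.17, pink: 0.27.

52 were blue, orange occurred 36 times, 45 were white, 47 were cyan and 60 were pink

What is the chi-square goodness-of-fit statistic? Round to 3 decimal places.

19.105

Expected counts E_i = n·p_i: 240×0.27 = 64.8, 240×0.08 = 19.2, 240×0.21 = 50.4, 240×0.17 = 40.8, 240×0.27 = 64.8.
blue: (52 − 64.8)²/64.8 = 163.84/64.8 = 2.5284
orange: (36 − 19.2)²/19.2 = 282.24/19.2 = 14.7000
white: (45 − 50.4)²/50.4 = 29.16/50.4 = 0.5786
cyan: (47 − 40.8)²/40.8 = 38.44/40.8 = 0.9422
pink: (60 − 64.8)²/64.8 = 23.04/64.8 = 0.3556
Sum = 19.105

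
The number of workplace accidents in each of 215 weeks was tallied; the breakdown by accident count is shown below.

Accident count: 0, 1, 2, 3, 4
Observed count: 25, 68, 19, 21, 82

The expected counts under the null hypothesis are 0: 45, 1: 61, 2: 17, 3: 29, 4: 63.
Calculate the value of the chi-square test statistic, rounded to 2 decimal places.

17.86

χ² = (25−45)²/45 + (68−61)²/61 + (19−17)²/17 + (21−29)²/29 + (82−63)²/63
   = 8.889 + 0.803 + 0.235 + 2.207 + 5.730
Sum = 17.86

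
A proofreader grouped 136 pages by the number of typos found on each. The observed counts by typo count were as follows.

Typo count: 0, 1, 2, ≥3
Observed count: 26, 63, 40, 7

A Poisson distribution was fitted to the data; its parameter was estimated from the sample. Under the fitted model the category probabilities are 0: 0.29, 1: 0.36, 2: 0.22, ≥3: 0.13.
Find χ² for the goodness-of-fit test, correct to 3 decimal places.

18.454

Expected counts E_i = n·p_i: 136×0.29 = 39.44, 136×0.36 = 48.96, 136×0.22 = 29.92, 136×0.13 = 17.68.
0: (26 − 39.44)²/39.44 = 180.6336/39.44 = 4.5800
1: (63 − 48.96)²/48.96 = 197.1216/48.96 = 4.0262
2: (40 − 29.92)²/29.92 = 101.6064/29.92 = 3.3959
≥3: (7 − 17.68)²/17.68 = 114.0624/17.68 = 6.4515
Sum = 18.454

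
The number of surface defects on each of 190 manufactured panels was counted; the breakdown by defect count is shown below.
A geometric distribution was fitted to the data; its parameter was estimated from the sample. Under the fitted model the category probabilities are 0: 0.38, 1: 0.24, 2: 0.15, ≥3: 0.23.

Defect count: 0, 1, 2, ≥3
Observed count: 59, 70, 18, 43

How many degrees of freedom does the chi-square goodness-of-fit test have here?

2

There are k = 4 categories and 1 parameter estimated from the data, so df = 4 − 1 − 1 = 2.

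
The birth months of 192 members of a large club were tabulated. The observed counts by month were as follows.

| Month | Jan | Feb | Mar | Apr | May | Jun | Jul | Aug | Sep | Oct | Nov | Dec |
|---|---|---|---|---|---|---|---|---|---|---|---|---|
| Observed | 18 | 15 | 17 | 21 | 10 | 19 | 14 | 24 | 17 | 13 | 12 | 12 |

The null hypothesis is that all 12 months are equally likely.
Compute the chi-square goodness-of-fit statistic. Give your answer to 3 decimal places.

Expected count for each of the 12 categories: 192/12 = 16.
χ² = (18−16)²/16 + (15−16)²/16 + (17−16)²/16 + (21−16)²/16 + (10−16)²/16 + (19−16)²/16 + (14−16)²/16 + (24−16)²/16 + (17−16)²/16 + (13−16)²/16 + (12−16)²/16 + (12−16)²/16
   = 0.2500 + 0.0625 + 0.0625 + 1.5625 + 2.2500 + 0.5625 + 0.2500 + 4.0000 + 0.0625 + 0.5625 + 1.0000 + 1.0000
Sum = 11.625

11.625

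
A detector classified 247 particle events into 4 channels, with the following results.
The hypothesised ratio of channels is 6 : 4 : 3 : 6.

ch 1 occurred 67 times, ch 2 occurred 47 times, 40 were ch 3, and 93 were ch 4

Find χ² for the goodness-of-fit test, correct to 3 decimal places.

Ratio total = 19. Expected counts: 247×6/19 = 78, 247×4/19 = 52, 247×3/19 = 39, 247×6/19 = 78.
cat         O        E   (O−E)²/E
ch 1       67       78     1.5513
ch 2       47       52     0.4808
ch 3       40       39     0.0256
ch 4       93       78     2.8846
Sum = 4.942

4.942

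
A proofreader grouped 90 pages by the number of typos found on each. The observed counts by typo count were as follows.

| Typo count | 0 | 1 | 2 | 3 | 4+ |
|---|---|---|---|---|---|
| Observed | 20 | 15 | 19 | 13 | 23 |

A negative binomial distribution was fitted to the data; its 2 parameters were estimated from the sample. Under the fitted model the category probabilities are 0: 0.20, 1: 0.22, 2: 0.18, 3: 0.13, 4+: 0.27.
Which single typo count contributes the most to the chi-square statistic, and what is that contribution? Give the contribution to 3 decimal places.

Expected counts E_i = n·p_i: 90×0.20 = 18, 90×0.22 = 19.8, 90×0.18 = 16.2, 90×0.13 = 11.7, 90×0.27 = 24.3.
cat         O        E   (O−E)²/E
0          20       18     0.2222
1          15     19.8     1.1636
2          19     16.2     0.4840
3          13     11.7     0.1444
4+         23     24.3     0.0695
The largest term is for 1: 1.164.

1, 1.164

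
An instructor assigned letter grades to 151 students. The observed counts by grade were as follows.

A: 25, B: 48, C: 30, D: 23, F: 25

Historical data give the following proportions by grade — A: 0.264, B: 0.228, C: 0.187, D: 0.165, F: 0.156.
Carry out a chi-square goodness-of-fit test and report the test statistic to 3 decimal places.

11.238

Expected counts E_i = n·p_i: 151×0.264 = 39.864, 151×0.228 = 34.428, 151×0.187 = 28.237, 151×0.165 = 24.915, 151×0.156 = 23.556.
χ² = (25−39.864)²/39.864 + (48−34.428)²/34.428 + (30−28.237)²/28.237 + (23−24.915)²/24.915 + (25−23.556)²/23.556
   = 5.5423 + 5.3503 + 0.1101 + 0.1472 + 0.0885
Sum = 11.238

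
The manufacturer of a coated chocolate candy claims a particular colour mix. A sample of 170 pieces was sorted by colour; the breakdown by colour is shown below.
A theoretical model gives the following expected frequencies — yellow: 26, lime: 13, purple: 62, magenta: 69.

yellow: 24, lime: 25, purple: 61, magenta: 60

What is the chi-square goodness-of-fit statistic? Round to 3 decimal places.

12.421

yellow: (24 − 26)²/26 = 4/26 = 0.1538
lime: (25 − 13)²/13 = 144/13 = 11.0769
purple: (61 − 62)²/62 = 1/62 = 0.0161
magenta: (60 − 69)²/69 = 81/69 = 1.1739
Sum = 12.421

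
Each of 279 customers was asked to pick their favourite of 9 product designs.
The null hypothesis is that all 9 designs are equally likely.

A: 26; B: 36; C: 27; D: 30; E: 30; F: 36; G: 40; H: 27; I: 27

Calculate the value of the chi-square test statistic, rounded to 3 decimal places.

6.645

Expected count for each of the 9 categories: 279/9 = 31.
χ² = (26−31)²/31 + (36−31)²/31 + (27−31)²/31 + (30−31)²/31 + (30−31)²/31 + (36−31)²/31 + (40−31)²/31 + (27−31)²/31 + (27−31)²/31
   = 0.8065 + 0.8065 + 0.5161 + 0.0323 + 0.0323 + 0.8065 + 2.6129 + 0.5161 + 0.5161
Sum = 6.645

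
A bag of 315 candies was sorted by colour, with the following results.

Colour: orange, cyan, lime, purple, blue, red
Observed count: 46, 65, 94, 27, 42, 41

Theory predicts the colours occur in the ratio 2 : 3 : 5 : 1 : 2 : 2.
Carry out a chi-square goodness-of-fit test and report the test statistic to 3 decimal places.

3.335

Ratio total = 15. Expected counts: 315×2/15 = 42, 315×3/15 = 63, 315×5/15 = 105, 315×1/15 = 21, 315×2/15 = 42, 315×2/15 = 42.
cat         O        E   (O−E)²/E
orange     46       42     0.3810
cyan       65       63     0.0635
lime       94      105     1.1524
purple     27       21     1.7143
blue       42       42     0.0000
red        41       42     0.0238
Sum = 3.335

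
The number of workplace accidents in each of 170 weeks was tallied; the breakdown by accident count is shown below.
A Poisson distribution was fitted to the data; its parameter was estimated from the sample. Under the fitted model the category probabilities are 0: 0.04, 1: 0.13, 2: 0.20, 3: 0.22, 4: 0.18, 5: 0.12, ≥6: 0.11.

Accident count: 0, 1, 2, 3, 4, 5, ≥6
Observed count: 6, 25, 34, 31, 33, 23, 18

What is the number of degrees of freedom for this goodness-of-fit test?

There are k = 7 categories and 1 parameter estimated from the data, so df = 7 − 1 − 1 = 5.

5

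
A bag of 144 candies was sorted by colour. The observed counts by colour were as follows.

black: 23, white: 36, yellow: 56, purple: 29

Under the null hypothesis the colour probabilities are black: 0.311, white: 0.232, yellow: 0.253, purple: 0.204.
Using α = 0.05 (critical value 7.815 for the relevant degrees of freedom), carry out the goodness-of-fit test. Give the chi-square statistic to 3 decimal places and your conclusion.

Expected counts E_i = n·p_i: 144×0.311 = 44.784, 144×0.232 = 33.408, 144×0.253 = 36.432, 144×0.204 = 29.376.
black: (23 − 44.784)²/44.784 = 474.542656/44.784 = 10.5963
white: (36 − 33.408)²/33.408 = 6.718464/33.408 = 0.2011
yellow: (56 − 36.432)²/36.432 = 382.906624/36.432 = 10.5102
purple: (29 − 29.376)²/29.376 = 0.141376/29.376 = 0.0048
Sum = 21.312
df = 3. Since 21.312 > 7.815, we reject H₀.

21.312; reject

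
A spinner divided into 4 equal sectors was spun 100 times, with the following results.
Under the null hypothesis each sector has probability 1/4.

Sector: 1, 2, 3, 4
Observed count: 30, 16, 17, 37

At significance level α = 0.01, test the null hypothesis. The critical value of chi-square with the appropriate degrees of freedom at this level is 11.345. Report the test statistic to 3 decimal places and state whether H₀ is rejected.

Expected count for each of the 4 categories: 100/4 = 25.
cat         O        E   (O−E)²/E
1          30       25     1.0000
2          16       25     3.2400
3          17       25     2.5600
4          37       25     5.7600
Sum = 12.560
df = 3. Since 12.560 > 11.345, we reject H₀.

12.560; reject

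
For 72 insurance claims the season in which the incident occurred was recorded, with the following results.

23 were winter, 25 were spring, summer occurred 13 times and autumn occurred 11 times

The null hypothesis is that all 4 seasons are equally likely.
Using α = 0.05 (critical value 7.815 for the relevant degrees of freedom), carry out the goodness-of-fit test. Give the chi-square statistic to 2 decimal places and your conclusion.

8.22; reject

Under H₀ each category has probability 1/4, so each expected count is 72/4 = 18.
winter: (23 − 18)²/18 = 25/18 = 1.389
spring: (25 − 18)²/18 = 49/18 = 2.722
summer: (13 − 18)²/18 = 25/18 = 1.389
autumn: (11 − 18)²/18 = 49/18 = 2.722
Sum = 8.22
df = 3. Since 8.22 > 7.815, we reject H₀.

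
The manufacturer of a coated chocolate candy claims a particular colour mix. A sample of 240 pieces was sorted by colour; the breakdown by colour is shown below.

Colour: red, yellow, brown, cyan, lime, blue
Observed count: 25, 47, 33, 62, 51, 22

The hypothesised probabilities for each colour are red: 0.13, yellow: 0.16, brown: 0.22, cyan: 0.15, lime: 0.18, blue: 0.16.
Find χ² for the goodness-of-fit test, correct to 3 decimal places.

Expected counts E_i = n·p_i: 240×0.13 = 31.2, 240×0.16 = 38.4, 240×0.22 = 52.8, 240×0.15 = 36, 240×0.18 = 43.2, 240×0.16 = 38.4.
red: (25 − 31.2)²/31.2 = 38.44/31.2 = 1.2321
yellow: (47 − 38.4)²/38.4 = 73.96/38.4 = 1.9260
brown: (33 − 52.8)²/52.8 = 392.04/52.8 = 7.4250
cyan: (62 − 36)²/36 = 676/36 = 18.7778
lime: (51 − 43.2)²/43.2 = 60.84/43.2 = 1.4083
blue: (22 − 38.4)²/38.4 = 268.96/38.4 = 7.0042
Sum = 37.773

37.773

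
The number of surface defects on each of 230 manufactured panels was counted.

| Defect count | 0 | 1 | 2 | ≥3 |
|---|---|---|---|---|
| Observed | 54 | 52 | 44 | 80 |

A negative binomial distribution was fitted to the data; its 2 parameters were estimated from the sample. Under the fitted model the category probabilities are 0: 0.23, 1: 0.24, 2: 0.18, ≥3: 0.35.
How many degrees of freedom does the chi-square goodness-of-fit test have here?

1

There are k = 4 categories and 2 parameters estimated from the data, so df = 4 − 1 − 2 = 1.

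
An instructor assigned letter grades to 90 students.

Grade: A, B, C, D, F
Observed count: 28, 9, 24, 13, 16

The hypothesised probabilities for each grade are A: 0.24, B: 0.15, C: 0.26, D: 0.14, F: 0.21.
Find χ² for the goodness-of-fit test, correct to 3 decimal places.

3.869

Expected counts E_i = n·p_i: 90×0.24 = 21.6, 90×0.15 = 13.5, 90×0.26 = 23.4, 90×0.14 = 12.6, 90×0.21 = 18.9.
χ² = (28−21.6)²/21.6 + (9−13.5)²/13.5 + (24−23.4)²/23.4 + (13−12.6)²/12.6 + (16−18.9)²/18.9
   = 1.8963 + 1.5000 + 0.0154 + 0.0127 + 0.4450
Sum = 3.869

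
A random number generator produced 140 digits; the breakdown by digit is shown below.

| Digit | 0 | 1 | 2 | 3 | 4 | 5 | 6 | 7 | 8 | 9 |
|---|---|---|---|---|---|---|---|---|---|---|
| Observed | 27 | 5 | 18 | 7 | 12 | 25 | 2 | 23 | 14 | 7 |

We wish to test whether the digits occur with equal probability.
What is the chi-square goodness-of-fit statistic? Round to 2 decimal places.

Under H₀ each category has probability 1/10, so each expected count is 140/10 = 14.
χ² = (27−14)²/14 + (5−14)²/14 + (18−14)²/14 + (7−14)²/14 + (12−14)²/14 + (25−14)²/14 + (2−14)²/14 + (23−14)²/14 + (14−14)²/14 + (7−14)²/14
   = 12.071 + 5.786 + 1.143 + 3.500 + 0.286 + 8.643 + 10.286 + 5.786 + 0.000 + 3.500
Sum = 51.00

51.00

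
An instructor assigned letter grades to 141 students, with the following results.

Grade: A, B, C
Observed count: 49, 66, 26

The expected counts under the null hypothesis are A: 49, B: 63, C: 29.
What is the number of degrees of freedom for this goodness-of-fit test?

2

There are k = 3 categories and no parameters were estimated from the data, so df = 3 − 1 = 2.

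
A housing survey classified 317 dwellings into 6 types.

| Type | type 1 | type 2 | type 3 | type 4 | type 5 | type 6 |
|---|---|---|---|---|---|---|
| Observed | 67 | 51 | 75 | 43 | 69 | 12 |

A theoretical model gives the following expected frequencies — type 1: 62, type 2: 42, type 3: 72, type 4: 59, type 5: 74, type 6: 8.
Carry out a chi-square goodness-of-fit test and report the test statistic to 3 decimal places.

9.134

χ² = (67−62)²/62 + (51−42)²/42 + (75−72)²/72 + (43−59)²/59 + (69−74)²/74 + (12−8)²/8
   = 0.4032 + 1.9286 + 0.1250 + 4.3390 + 0.3378 + 2.0000
Sum = 9.134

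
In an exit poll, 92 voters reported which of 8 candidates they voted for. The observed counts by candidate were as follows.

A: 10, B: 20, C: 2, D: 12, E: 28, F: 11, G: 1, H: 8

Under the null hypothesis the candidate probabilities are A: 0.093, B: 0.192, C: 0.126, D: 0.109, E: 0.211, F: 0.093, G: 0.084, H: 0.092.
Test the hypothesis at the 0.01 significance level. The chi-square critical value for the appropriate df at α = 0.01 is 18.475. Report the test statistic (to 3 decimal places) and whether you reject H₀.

Expected counts E_i = n·p_i: 92×0.093 = 8.556, 92×0.192 = 17.664, 92×0.126 = 11.592, 92×0.109 = 10.028, 92×0.211 = 19.412, 92×0.093 = 8.556, 92×0.084 = 7.728, 92×0.092 = 8.464.
A: (10 − 8.556)²/8.556 = 2.085136/8.556 = 0.2437
B: (20 − 17.664)²/17.664 = 5.456896/17.664 = 0.3089
C: (2 − 11.592)²/11.592 = 92.006464/11.592 = 7.9371
D: (12 − 10.028)²/10.028 = 3.888784/10.028 = 0.3878
E: (28 − 19.412)²/19.412 = 73.753744/19.412 = 3.7994
F: (11 − 8.556)²/8.556 = 5.973136/8.556 = 0.6981
G: (1 − 7.728)²/7.728 = 45.265984/7.728 = 5.8574
H: (8 − 8.464)²/8.464 = 0.215296/8.464 = 0.0254
Sum = 19.258
df = 7. Since 19.258 > 18.475, we reject H₀.

19.258; reject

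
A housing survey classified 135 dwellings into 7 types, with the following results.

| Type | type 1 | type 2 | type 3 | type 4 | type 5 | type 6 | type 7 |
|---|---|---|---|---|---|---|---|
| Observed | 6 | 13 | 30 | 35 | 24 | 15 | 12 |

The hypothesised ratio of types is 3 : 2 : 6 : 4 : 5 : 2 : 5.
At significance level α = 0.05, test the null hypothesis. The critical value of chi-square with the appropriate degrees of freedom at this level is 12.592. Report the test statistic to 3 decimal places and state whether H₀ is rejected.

Ratio total = 27. Expected counts: 135×3/27 = 15, 135×2/27 = 10, 135×6/27 = 30, 135×4/27 = 20, 135×5/27 = 25, 135×2/27 = 10, 135×5/27 = 25.
χ² = (6−15)²/15 + (13−10)²/10 + (30−30)²/30 + (35−20)²/20 + (24−25)²/25 + (15−10)²/10 + (12−25)²/25
   = 5.4000 + 0.9000 + 0.0000 + 11.2500 + 0.0400 + 2.5000 + 6.7600
Sum = 26.850
df = 6. Since 26.850 > 12.592, we reject H₀.

26.850; reject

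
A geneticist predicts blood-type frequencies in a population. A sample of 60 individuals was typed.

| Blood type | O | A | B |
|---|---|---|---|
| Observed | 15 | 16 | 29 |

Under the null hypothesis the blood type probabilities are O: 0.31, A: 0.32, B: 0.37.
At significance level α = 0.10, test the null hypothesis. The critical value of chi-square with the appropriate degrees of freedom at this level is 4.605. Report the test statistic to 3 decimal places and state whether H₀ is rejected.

Expected counts E_i = n·p_i: 60×0.31 = 18.6, 60×0.32 = 19.2, 60×0.37 = 22.2.
cat         O        E   (O−E)²/E
O          15     18.6     0.6968
A          16     19.2     0.5333
B          29     22.2     2.0829
Sum = 3.313
df = 2. Since 3.313 < 4.605, we do not reject H₀.

3.313; do not reject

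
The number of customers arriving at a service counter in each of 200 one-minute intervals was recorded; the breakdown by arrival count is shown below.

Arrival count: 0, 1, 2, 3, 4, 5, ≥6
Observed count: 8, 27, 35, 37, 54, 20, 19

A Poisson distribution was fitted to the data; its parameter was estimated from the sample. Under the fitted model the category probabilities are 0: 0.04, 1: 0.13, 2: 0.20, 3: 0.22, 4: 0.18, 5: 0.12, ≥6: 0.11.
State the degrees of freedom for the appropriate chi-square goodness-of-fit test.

There are k = 7 categories and 1 parameter estimated from the data, so df = 7 − 1 − 1 = 5.

5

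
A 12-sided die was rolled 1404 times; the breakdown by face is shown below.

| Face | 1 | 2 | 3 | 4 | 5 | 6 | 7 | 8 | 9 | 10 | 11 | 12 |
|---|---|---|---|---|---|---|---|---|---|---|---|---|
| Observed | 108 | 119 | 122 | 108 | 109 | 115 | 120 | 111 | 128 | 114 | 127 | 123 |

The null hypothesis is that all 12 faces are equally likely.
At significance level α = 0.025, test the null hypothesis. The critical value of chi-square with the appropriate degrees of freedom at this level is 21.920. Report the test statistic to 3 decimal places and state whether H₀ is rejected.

4.872; do not reject

Under H₀ each category has probability 1/12, so each expected count is 1404/12 = 117.
cat         O        E   (O−E)²/E
1         108      117     0.6923
2         119      117     0.0342
3         122      117     0.2137
4         108      117     0.6923
5         109      117     0.5470
6         115      117     0.0342
7         120      117     0.0769
8         111      117     0.3077
9         128      117     1.0342
10        114      117     0.0769
11        127      117     0.8547
12        123      117     0.3077
Sum = 4.872
df = 11. Since 4.872 < 21.920, we do not reject H₀.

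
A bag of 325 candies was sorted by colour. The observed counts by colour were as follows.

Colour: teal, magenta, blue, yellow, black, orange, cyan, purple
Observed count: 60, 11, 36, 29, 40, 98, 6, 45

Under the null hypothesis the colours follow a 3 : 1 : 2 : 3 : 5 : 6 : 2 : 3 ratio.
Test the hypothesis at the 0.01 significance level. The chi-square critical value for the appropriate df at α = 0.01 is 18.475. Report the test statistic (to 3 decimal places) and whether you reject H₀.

49.077; reject

Ratio total = 25. Expected counts: 325×3/25 = 39, 325×1/25 = 13, 325×2/25 = 26, 325×3/25 = 39, 325×5/25 = 65, 325×6/25 = 78, 325×2/25 = 26, 325×3/25 = 39.
cat          O        E   (O−E)²/E
teal        60       39    11.3077
magenta     11       13     0.3077
blue        36       26     3.8462
yellow      29       39     2.5641
black       40       65     9.6154
orange      98       78     5.1282
cyan         6       26    15.3846
purple      45       39     0.9231
Sum = 49.077
df = 7. Since 49.077 > 18.475, we reject H₀.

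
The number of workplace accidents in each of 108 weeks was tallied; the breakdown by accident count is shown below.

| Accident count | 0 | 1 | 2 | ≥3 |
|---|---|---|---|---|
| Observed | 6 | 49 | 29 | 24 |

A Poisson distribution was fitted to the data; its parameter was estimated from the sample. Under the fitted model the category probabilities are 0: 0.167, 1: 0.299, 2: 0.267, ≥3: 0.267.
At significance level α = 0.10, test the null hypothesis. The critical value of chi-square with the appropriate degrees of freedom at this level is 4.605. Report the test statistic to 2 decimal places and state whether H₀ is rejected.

17.49; reject

Expected counts E_i = n·p_i: 108×0.167 = 18.036, 108×0.299 = 32.292, 108×0.267 = 28.836, 108×0.267 = 28.836.
0: (6 − 18.036)²/18.036 = 144.865296/18.036 = 8.032
1: (49 − 32.292)²/32.292 = 279.157264/32.292 = 8.645
2: (29 − 28.836)²/28.836 = 0.026896/28.836 = 0.001
≥3: (24 − 28.836)²/28.836 = 23.386896/28.836 = 0.811
Sum = 17.49
df = 2. Since 17.49 > 4.605, we reject H₀.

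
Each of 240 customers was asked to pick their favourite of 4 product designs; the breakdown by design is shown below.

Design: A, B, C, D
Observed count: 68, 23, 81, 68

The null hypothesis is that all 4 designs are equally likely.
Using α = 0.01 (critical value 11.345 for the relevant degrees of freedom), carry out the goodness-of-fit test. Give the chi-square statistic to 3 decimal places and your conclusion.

Expected count for each of the 4 categories: 240/4 = 60.
cat         O        E   (O−E)²/E
A          68       60     1.0667
B          23       60    22.8167
C          81       60     7.3500
D          68       60     1.0667
Sum = 32.300
df = 3. Since 32.300 > 11.345, we reject H₀.

32.300; reject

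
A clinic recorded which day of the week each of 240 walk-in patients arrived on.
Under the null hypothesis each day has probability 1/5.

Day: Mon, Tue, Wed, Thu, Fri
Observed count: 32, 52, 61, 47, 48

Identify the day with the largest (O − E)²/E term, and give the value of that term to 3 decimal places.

Under H₀ each category has probability 1/5, so each expected count is 240/5 = 48.
cat         O        E   (O−E)²/E
Mon        32       48     5.3333
Tue        52       48     0.3333
Wed        61       48     3.5208
Thu        47       48     0.0208
Fri        48       48     0.0000
The largest term is for Mon: 5.333.

Mon, 5.333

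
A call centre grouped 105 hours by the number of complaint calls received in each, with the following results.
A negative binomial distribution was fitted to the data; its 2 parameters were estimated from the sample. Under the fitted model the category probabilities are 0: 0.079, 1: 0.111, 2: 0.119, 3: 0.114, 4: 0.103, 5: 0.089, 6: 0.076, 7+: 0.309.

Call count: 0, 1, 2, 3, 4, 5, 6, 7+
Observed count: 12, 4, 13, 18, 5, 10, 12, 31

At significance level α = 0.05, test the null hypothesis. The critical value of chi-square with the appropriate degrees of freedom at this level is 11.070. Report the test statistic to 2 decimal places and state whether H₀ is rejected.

15.00; reject

Expected counts E_i = n·p_i: 105×0.079 = 8.295, 105×0.111 = 11.655, 105×0.119 = 12.495, 105×0.114 = 11.97, 105×0.103 = 10.815, 105×0.089 = 9.345, 105×0.076 = 7.98, 105×0.309 = 32.445.
χ² = (12−8.295)²/8.295 + (4−11.655)²/11.655 + (13−12.495)²/12.495 + (18−11.97)²/11.97 + (5−10.815)²/10.815 + (10−9.345)²/9.345 + (12−7.98)²/7.98 + (31−32.445)²/32.445
   = 1.655 + 5.028 + 0.020 + 3.038 + 3.127 + 0.046 + 2.025 + 0.064
Sum = 15.00
df = 5. Since 15.00 > 11.070, we reject H₀.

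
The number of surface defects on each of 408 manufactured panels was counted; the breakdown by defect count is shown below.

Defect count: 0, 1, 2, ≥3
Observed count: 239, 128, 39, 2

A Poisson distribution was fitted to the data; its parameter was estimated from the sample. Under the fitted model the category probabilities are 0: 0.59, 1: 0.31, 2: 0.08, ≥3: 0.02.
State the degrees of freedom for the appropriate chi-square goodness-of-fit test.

There are k = 4 categories and 1 parameter estimated from the data, so df = 4 − 1 − 1 = 2.

2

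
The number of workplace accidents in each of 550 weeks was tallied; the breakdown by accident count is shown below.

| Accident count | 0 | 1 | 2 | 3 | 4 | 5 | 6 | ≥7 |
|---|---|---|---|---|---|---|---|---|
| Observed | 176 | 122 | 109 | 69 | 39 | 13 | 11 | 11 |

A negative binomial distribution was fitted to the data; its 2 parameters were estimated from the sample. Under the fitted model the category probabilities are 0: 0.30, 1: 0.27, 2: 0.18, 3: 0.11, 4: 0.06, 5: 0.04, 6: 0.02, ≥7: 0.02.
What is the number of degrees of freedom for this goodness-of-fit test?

5

There are k = 8 categories and 2 parameters estimated from the data, so df = 8 − 1 − 2 = 5.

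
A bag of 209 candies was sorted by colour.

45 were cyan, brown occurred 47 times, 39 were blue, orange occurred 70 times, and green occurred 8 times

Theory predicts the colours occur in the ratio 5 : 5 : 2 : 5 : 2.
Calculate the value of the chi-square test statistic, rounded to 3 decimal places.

29.118

Ratio total = 19. Expected counts: 209×5/19 = 55, 209×5/19 = 55, 209×2/19 = 22, 209×5/19 = 55, 209×2/19 = 22.
cyan: (45 − 55)²/55 = 100/55 = 1.8182
brown: (47 − 55)²/55 = 64/55 = 1.1636
blue: (39 − 22)²/22 = 289/22 = 13.1364
orange: (70 − 55)²/55 = 225/55 = 4.0909
green: (8 − 22)²/22 = 196/22 = 8.9091
Sum = 29.118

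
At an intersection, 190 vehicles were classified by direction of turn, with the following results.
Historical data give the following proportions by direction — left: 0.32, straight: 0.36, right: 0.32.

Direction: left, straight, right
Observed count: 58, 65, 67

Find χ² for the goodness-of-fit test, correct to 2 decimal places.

0.93

Expected counts E_i = n·p_i: 190×0.32 = 60.8, 190×0.36 = 68.4, 190×0.32 = 60.8.
left: (58 − 60.8)²/60.8 = 7.84/60.8 = 0.129
straight: (65 − 68.4)²/68.4 = 11.56/68.4 = 0.169
right: (67 − 60.8)²/60.8 = 38.44/60.8 = 0.632
Sum = 0.93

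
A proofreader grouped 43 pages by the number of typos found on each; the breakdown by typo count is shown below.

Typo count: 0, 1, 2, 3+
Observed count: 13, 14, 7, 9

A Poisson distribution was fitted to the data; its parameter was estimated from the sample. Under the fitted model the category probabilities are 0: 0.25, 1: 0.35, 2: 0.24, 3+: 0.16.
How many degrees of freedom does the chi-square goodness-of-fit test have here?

There are k = 4 categories and 1 parameter estimated from the data, so df = 4 − 1 − 1 = 2.

2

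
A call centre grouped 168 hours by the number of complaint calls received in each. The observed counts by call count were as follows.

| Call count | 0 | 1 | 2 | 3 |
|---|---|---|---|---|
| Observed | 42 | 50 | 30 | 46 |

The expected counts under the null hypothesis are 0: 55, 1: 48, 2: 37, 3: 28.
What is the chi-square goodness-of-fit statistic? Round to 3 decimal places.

0: (42 − 55)²/55 = 169/55 = 3.0727
1: (50 − 48)²/48 = 4/48 = 0.0833
2: (30 − 37)²/37 = 49/37 = 1.3243
3: (46 − 28)²/28 = 324/28 = 11.5714
Sum = 16.052

16.052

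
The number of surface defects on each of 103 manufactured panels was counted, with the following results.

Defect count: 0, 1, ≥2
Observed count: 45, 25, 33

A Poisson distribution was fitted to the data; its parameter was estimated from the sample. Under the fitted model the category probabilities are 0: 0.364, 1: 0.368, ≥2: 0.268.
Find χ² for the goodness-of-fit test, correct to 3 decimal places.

6.951

Expected counts E_i = n·p_i: 103×0.364 = 37.492, 103×0.368 = 37.904, 103×0.268 = 27.604.
0: (45 − 37.492)²/37.492 = 56.370064/37.492 = 1.5035
1: (25 − 37.904)²/37.904 = 166.513216/37.904 = 4.3930
≥2: (33 − 27.604)²/27.604 = 29.116816/27.604 = 1.0548
Sum = 6.951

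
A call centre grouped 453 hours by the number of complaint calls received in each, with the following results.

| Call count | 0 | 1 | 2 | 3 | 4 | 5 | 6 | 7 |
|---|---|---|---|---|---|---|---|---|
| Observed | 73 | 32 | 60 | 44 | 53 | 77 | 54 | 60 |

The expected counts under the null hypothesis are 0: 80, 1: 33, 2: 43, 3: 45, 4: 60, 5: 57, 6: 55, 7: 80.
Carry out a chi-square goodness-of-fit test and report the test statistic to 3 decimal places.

20.238

cat         O        E   (O−E)²/E
0          73       80     0.6125
1          32       33     0.0303
2          60       43     6.7209
3          44       45     0.0222
4          53       60     0.8167
5          77       57     7.0175
6          54       55     0.0182
7          60       80     5.0000
Sum = 20.238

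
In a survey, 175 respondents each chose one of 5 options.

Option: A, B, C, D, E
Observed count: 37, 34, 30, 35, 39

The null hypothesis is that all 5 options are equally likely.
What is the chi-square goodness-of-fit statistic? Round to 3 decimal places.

1.314

Expected count for each of the 5 categories: 175/5 = 35.
χ² = (37−35)²/35 + (34−35)²/35 + (30−35)²/35 + (35−35)²/35 + (39−35)²/35
   = 0.1143 + 0.0286 + 0.7143 + 0.0000 + 0.4571
Sum = 1.314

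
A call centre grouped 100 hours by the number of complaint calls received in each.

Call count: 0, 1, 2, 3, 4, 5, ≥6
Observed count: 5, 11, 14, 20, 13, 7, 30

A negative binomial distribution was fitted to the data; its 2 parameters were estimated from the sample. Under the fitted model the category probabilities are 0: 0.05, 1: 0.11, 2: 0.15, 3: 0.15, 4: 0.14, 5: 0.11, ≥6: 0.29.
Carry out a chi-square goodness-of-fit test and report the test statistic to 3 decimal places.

Expected counts E_i = n·p_i: 100×0.05 = 5, 100×0.11 = 11, 100×0.15 = 15, 100×0.15 = 15, 100×0.14 = 14, 100×0.11 = 11, 100×0.29 = 29.
χ² = (5−5)²/5 + (11−11)²/11 + (14−15)²/15 + (20−15)²/15 + (13−14)²/14 + (7−11)²/11 + (30−29)²/29
   = 0.0000 + 0.0000 + 0.0667 + 1.6667 + 0.0714 + 1.4545 + 0.0345
Sum = 3.294

3.294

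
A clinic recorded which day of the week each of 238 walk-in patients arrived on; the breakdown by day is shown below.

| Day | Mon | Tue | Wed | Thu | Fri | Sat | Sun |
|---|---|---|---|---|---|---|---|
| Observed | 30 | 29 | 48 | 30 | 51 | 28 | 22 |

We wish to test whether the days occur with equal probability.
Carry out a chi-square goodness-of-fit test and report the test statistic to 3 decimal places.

21.235

Expected count for each of the 7 categories: 238/7 = 34.
Mon: (30 − 34)²/34 = 16/34 = 0.4706
Tue: (29 − 34)²/34 = 25/34 = 0.7353
Wed: (48 − 34)²/34 = 196/34 = 5.7647
Thu: (30 − 34)²/34 = 16/34 = 0.4706
Fri: (51 − 34)²/34 = 289/34 = 8.5000
Sat: (28 − 34)²/34 = 36/34 = 1.0588
Sun: (22 − 34)²/34 = 144/34 = 4.2353
Sum = 21.235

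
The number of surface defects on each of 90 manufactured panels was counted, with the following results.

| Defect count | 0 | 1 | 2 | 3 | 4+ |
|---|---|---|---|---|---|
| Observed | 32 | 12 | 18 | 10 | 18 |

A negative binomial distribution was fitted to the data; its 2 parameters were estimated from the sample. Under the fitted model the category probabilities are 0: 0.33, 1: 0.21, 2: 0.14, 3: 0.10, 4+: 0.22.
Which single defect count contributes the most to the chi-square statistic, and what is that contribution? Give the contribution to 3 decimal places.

1, 2.519

Expected counts E_i = n·p_i: 90×0.33 = 29.7, 90×0.21 = 18.9, 90×0.14 = 12.6, 90×0.10 = 9, 90×0.22 = 19.8.
cat         O        E   (O−E)²/E
0          32     29.7     0.1781
1          12     18.9     2.5190
2          18     12.6     2.3143
3          10        9     0.1111
4+         18     19.8     0.1636
The largest term is for 1: 2.519.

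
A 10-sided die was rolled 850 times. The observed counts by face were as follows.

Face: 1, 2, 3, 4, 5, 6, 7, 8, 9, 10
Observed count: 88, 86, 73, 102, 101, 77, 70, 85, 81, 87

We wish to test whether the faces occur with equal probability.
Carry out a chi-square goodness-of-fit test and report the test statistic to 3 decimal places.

11.859

Under H₀ each category has probability 1/10, so each expected count is 850/10 = 85.
1: (88 − 85)²/85 = 9/85 = 0.1059
2: (86 − 85)²/85 = 1/85 = 0.0118
3: (73 − 85)²/85 = 144/85 = 1.6941
4: (102 − 85)²/85 = 289/85 = 3.4000
5: (101 − 85)²/85 = 256/85 = 3.0118
6: (77 − 85)²/85 = 64/85 = 0.7529
7: (70 − 85)²/85 = 225/85 = 2.6471
8: (85 − 85)²/85 = 0/85 = 0.0000
9: (81 − 85)²/85 = 16/85 = 0.1882
10: (87 − 85)²/85 = 4/85 = 0.0471
Sum = 11.859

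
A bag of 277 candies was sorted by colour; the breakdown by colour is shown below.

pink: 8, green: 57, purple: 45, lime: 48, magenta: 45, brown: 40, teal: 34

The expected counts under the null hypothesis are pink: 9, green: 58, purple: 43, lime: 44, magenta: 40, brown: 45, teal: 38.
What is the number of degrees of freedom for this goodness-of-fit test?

There are k = 7 categories and no parameters were estimated from the data, so df = 7 − 1 = 6.

6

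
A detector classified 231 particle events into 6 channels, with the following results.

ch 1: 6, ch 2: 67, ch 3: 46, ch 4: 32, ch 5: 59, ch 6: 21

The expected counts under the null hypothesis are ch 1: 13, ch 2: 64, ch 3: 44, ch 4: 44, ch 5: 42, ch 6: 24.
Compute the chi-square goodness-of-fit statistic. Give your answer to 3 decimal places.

cat         O        E   (O−E)²/E
ch 1        6       13     3.7692
ch 2       67       64     0.1406
ch 3       46       44     0.0909
ch 4       32       44     3.2727
ch 5       59       42     6.8810
ch 6       21       24     0.3750
Sum = 14.529

14.529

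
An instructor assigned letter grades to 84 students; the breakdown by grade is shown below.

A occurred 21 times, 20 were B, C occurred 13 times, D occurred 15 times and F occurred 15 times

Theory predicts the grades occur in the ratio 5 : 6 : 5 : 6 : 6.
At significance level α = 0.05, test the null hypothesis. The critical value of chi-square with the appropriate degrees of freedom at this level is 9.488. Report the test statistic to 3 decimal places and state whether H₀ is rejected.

3.889; do not reject

Ratio total = 28. Expected counts: 84×5/28 = 15, 84×6/28 = 18, 84×5/28 = 15, 84×6/28 = 18, 84×6/28 = 18.
cat         O        E   (O−E)²/E
A          21       15     2.4000
B          20       18     0.2222
C          13       15     0.2667
D          15       18     0.5000
F          15       18     0.5000
Sum = 3.889
df = 4. Since 3.889 < 9.488, we do not reject H₀.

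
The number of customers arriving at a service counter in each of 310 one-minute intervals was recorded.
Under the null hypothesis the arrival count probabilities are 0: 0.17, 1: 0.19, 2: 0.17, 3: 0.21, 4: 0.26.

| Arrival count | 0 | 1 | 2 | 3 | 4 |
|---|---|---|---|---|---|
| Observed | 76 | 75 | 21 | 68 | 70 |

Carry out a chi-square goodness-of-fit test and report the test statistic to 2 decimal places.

Expected counts E_i = n·p_i: 310×0.17 = 52.7, 310×0.19 = 58.9, 310×0.17 = 52.7, 310×0.21 = 65.1, 310×0.26 = 80.6.
0: (76 − 52.7)²/52.7 = 542.89/52.7 = 10.302
1: (75 − 58.9)²/58.9 = 259.21/58.9 = 4.401
2: (21 − 52.7)²/52.7 = 1004.89/52.7 = 19.068
3: (68 − 65.1)²/65.1 = 8.41/65.1 = 0.129
4: (70 − 80.6)²/80.6 = 112.36/80.6 = 1.394
Sum = 35.29

35.29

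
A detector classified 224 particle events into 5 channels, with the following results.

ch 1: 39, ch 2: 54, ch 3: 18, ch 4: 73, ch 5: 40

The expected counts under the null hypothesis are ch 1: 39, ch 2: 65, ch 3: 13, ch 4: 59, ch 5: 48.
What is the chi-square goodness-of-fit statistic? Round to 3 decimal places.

χ² = (39−39)²/39 + (54−65)²/65 + (18−13)²/13 + (73−59)²/59 + (40−48)²/48
   = 0.0000 + 1.8615 + 1.9231 + 3.3220 + 1.3333
Sum = 8.440

8.440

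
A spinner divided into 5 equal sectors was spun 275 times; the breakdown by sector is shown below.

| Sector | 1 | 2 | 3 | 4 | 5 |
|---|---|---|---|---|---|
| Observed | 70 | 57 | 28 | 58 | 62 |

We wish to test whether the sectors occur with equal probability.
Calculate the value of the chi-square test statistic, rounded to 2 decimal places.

Under H₀ each category has probability 1/5, so each expected count is 275/5 = 55.
cat         O        E   (O−E)²/E
1          70       55      4.091
2          57       55      0.073
3          28       55     13.255
4          58       55      0.164
5          62       55      0.891
Sum = 18.47

18.47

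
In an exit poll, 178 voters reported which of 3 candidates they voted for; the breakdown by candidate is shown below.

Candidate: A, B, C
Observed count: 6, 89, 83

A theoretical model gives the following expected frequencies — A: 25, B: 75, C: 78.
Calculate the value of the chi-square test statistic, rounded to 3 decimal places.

χ² = (6−25)²/25 + (89−75)²/75 + (83−78)²/78
   = 14.4400 + 2.6133 + 0.3205
Sum = 17.374

17.374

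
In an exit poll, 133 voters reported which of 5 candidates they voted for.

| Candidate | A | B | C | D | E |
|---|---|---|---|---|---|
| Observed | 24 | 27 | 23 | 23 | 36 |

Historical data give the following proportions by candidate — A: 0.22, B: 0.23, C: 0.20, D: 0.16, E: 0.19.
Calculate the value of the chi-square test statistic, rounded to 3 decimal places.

Expected counts E_i = n·p_i: 133×0.22 = 29.26, 133×0.23 = 30.59, 133×0.20 = 26.6, 133×0.16 = 21.28, 133×0.19 = 25.27.
cat         O        E   (O−E)²/E
A          24    29.26     0.9456
B          27    30.59     0.4213
C          23     26.6     0.4872
D          23    21.28     0.1390
E          36    25.27     4.5561
Sum = 6.549

6.549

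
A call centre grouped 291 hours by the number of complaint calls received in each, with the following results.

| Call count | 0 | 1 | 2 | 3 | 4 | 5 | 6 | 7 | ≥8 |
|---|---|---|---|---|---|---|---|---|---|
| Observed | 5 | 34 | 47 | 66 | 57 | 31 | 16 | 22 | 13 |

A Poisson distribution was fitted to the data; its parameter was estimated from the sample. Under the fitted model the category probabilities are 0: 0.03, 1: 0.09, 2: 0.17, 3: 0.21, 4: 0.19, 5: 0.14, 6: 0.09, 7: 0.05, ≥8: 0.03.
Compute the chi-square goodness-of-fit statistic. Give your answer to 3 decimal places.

Expected counts E_i = n·p_i: 291×0.03 = 8.73, 291×0.09 = 26.19, 291×0.17 = 49.47, 291×0.21 = 61.11, 291×0.19 = 55.29, 291×0.14 = 40.74, 291×0.09 = 26.19, 291×0.05 = 14.55, 291×0.03 = 8.73.
χ² = (5−8.73)²/8.73 + (34−26.19)²/26.19 + (47−49.47)²/49.47 + (66−61.11)²/61.11 + (57−55.29)²/55.29 + (31−40.74)²/40.74 + (16−26.19)²/26.19 + (22−14.55)²/14.55 + (13−8.73)²/8.73
   = 1.5937 + 2.3290 + 0.1233 + 0.3913 + 0.0529 + 2.3286 + 3.9647 + 3.8146 + 2.0885
Sum = 16.687

16.687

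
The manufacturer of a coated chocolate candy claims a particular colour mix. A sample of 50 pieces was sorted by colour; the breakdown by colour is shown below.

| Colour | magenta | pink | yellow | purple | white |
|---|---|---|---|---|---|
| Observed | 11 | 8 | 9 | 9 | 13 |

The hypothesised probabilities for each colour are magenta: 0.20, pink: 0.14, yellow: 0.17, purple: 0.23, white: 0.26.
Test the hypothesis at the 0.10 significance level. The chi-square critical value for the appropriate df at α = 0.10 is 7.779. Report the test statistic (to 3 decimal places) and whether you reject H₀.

Expected counts E_i = n·p_i: 50×0.20 = 10, 50×0.14 = 7, 50×0.17 = 8.5, 50×0.23 = 11.5, 50×0.26 = 13.
cat          O        E   (O−E)²/E
magenta     11       10     0.1000
pink         8        7     0.1429
yellow       9      8.5     0.0294
purple       9     11.5     0.5435
white       13       13     0.0000
Sum = 0.816
df = 4. Since 0.816 < 7.779, we do not reject H₀.

0.816; do not reject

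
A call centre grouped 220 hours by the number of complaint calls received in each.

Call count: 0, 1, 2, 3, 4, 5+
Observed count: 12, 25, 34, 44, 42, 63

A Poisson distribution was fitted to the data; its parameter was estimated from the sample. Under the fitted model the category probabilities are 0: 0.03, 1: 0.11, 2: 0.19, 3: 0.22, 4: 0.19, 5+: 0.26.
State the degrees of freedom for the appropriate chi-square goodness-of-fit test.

There are k = 6 categories and 1 parameter estimated from the data, so df = 6 − 1 − 1 = 4.

4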